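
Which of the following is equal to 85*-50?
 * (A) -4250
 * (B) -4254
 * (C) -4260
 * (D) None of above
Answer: A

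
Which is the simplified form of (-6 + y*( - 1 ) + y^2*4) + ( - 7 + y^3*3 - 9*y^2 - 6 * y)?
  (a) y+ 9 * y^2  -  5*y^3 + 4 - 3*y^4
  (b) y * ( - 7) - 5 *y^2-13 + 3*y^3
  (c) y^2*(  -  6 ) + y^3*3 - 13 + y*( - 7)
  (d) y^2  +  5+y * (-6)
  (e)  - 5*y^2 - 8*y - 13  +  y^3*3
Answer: b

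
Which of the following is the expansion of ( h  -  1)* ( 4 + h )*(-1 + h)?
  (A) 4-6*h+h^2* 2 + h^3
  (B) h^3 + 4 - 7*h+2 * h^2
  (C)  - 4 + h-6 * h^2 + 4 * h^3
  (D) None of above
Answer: B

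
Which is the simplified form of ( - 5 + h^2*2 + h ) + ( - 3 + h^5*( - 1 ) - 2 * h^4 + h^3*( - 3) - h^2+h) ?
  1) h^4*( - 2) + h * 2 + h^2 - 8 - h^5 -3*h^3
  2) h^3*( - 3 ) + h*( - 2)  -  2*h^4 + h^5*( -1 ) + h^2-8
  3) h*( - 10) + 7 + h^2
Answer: 1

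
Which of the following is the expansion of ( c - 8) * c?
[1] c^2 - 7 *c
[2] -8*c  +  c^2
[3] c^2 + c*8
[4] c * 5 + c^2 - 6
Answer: 2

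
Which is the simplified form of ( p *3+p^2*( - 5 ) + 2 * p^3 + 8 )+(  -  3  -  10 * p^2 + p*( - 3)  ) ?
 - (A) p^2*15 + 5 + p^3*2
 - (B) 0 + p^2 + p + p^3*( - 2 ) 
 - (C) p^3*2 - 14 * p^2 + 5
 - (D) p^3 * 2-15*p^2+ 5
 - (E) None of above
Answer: D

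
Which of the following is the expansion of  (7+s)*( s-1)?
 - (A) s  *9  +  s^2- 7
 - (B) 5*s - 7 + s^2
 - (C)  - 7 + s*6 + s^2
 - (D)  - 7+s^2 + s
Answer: C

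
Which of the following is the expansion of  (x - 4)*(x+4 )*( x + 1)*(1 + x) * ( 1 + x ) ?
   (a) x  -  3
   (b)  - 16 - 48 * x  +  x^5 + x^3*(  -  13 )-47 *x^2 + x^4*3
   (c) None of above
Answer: b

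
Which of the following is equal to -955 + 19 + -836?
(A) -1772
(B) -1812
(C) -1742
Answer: A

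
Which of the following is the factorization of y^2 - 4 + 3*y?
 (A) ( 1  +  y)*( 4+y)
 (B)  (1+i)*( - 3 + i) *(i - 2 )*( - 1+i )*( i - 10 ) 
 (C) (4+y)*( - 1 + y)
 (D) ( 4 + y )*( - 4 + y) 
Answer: C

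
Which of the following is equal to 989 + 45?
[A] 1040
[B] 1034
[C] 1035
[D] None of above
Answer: B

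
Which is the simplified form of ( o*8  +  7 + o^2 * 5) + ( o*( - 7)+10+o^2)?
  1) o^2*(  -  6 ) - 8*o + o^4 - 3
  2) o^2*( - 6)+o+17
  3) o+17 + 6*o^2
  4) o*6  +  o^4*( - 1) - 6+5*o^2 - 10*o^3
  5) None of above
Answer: 3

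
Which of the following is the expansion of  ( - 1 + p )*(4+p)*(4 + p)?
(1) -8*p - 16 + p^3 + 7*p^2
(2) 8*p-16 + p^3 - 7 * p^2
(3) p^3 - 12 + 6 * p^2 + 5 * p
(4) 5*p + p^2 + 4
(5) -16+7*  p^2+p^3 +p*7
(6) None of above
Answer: 6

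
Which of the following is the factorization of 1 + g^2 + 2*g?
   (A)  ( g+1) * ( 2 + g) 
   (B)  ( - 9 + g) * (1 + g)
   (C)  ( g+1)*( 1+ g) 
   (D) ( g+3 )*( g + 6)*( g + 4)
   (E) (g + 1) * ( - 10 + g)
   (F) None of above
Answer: C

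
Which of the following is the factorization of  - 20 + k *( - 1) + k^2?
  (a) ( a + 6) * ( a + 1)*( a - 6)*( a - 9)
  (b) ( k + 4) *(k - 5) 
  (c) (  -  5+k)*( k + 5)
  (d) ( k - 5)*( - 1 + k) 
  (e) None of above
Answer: b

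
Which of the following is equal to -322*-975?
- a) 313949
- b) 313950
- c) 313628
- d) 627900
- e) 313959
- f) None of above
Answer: b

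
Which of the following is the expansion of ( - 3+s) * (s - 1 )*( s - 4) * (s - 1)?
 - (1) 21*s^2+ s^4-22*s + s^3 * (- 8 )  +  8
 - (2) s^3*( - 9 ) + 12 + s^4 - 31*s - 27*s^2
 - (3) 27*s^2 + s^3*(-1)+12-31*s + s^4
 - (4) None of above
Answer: 4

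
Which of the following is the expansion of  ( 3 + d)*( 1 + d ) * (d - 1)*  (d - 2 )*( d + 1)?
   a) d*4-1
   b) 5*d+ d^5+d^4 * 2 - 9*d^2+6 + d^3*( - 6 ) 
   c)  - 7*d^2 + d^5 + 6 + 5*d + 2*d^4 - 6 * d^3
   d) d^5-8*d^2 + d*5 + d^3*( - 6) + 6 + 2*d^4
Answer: d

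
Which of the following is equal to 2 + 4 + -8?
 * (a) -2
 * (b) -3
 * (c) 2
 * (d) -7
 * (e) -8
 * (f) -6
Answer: a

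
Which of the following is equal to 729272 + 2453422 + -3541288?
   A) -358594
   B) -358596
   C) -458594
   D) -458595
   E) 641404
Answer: A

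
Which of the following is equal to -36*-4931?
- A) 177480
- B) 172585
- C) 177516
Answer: C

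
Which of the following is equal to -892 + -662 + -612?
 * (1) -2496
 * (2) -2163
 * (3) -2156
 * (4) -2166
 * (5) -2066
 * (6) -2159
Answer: 4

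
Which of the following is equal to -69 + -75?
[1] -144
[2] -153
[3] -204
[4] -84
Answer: 1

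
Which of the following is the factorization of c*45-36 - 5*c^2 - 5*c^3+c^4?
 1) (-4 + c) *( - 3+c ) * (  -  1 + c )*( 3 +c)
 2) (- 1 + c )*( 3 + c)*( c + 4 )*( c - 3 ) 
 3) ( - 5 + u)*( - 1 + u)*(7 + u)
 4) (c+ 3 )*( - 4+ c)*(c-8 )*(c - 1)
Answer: 1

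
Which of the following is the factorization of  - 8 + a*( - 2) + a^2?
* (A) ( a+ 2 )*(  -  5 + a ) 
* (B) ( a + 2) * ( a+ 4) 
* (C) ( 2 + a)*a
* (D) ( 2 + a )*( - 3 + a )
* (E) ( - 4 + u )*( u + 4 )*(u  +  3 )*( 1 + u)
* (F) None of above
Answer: F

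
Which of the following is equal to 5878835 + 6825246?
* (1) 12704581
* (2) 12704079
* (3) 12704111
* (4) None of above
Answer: 4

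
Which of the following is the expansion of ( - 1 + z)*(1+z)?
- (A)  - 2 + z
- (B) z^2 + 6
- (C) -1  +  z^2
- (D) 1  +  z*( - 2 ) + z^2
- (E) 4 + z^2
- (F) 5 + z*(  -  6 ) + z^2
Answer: C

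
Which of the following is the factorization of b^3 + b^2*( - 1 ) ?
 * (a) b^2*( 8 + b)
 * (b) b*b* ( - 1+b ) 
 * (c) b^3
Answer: b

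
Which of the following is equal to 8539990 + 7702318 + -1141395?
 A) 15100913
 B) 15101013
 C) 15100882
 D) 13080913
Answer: A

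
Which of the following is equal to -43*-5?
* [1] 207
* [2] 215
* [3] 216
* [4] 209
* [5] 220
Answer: 2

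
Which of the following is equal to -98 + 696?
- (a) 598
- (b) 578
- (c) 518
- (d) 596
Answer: a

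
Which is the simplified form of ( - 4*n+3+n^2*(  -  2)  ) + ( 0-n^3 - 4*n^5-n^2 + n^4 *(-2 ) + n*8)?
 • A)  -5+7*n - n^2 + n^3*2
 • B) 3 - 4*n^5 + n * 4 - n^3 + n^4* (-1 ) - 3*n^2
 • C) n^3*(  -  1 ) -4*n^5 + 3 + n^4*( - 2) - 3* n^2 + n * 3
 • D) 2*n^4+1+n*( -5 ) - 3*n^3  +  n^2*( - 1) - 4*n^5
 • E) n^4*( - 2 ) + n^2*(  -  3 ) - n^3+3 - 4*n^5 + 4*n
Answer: E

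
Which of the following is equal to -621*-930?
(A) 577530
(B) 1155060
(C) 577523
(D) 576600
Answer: A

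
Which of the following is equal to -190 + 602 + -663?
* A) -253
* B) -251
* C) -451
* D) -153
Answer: B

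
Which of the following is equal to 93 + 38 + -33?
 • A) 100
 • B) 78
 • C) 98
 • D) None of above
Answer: C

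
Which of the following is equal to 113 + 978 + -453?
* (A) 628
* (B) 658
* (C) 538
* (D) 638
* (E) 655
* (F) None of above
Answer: D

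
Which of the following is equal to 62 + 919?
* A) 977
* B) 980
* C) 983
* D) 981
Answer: D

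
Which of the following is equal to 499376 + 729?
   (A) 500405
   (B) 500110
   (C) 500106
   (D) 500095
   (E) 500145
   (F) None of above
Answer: F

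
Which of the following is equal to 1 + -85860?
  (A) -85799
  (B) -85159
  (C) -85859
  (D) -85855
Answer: C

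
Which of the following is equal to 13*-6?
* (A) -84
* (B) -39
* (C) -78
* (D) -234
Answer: C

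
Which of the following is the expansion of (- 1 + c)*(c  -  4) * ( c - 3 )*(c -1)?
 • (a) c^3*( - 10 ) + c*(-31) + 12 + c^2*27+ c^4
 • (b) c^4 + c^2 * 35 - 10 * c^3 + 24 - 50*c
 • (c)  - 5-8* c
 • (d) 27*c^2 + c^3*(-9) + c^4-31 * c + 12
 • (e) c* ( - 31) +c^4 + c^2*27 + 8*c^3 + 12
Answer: d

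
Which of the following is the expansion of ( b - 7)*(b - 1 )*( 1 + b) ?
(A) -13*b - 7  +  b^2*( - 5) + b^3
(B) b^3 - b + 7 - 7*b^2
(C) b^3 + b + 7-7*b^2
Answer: B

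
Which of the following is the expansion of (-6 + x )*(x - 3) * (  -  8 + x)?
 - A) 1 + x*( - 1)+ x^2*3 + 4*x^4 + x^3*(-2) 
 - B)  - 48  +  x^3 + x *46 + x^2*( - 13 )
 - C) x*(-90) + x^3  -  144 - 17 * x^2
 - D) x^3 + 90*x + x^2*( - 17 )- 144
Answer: D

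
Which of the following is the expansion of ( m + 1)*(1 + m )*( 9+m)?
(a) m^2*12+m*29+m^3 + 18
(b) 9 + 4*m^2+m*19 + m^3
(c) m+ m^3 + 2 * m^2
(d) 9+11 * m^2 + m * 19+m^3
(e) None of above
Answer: d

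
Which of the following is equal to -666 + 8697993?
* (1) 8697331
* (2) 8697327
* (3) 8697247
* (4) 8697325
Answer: 2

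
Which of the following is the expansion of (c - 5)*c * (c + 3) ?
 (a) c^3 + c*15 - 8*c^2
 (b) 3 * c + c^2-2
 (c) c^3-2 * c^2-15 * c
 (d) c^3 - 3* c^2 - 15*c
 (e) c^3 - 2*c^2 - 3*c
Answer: c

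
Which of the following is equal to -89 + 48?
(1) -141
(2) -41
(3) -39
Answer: 2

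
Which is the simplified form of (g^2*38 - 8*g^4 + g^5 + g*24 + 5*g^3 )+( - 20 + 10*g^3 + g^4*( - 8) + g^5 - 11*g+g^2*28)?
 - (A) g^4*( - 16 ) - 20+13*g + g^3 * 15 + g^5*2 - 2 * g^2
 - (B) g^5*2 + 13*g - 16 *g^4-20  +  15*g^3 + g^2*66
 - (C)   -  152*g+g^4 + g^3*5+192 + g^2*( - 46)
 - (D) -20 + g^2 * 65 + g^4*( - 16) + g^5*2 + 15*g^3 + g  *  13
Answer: B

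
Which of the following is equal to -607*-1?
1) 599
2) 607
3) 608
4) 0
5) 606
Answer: 2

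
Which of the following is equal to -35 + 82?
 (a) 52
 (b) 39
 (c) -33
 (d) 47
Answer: d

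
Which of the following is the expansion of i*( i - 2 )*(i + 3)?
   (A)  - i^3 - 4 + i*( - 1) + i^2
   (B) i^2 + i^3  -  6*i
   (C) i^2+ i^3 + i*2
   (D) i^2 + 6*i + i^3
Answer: B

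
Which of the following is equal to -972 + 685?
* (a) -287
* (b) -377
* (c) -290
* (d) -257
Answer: a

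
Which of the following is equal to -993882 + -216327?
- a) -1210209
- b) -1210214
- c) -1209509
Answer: a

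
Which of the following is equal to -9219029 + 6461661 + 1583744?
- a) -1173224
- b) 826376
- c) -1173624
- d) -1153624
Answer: c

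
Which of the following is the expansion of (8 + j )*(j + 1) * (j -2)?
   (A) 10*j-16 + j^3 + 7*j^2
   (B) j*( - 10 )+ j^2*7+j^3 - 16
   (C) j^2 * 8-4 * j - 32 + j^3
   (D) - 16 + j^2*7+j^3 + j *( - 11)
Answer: B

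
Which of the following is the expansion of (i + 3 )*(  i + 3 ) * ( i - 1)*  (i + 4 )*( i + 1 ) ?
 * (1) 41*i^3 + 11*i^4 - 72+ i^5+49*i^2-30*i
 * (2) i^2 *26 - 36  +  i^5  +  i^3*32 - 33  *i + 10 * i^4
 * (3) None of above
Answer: 2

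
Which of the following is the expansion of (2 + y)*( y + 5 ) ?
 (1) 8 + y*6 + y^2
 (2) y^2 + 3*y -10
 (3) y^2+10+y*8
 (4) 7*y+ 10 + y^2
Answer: 4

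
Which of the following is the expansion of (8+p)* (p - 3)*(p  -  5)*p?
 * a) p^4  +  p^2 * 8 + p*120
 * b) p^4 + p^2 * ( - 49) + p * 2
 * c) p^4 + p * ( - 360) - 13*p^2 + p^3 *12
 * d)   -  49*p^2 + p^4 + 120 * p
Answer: d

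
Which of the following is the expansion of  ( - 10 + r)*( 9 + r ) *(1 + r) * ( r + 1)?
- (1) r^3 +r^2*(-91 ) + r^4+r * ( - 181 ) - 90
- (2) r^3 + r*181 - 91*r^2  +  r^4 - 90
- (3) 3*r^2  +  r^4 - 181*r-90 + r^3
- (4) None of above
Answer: 1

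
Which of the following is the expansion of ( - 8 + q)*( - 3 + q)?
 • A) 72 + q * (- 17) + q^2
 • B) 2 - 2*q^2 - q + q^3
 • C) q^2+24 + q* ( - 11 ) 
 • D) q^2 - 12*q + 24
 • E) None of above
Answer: C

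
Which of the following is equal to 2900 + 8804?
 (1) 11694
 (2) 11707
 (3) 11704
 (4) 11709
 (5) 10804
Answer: 3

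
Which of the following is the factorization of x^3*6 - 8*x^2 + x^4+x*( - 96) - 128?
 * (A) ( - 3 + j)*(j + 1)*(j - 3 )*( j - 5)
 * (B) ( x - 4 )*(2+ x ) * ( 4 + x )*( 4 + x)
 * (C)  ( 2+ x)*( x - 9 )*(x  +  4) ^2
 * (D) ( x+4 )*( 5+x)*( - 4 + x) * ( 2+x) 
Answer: B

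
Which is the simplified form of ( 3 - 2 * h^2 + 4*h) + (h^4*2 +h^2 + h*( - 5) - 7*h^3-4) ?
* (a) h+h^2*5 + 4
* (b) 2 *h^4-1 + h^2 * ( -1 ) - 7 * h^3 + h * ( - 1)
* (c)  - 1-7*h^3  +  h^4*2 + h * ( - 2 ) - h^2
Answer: b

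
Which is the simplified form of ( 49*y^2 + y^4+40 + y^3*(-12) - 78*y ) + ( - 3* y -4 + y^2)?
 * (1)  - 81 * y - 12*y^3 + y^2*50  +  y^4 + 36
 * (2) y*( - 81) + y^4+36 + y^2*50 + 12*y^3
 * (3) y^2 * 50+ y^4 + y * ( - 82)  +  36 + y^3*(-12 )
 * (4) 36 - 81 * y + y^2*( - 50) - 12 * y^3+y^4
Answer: 1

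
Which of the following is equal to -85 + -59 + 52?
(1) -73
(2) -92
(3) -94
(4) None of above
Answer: 2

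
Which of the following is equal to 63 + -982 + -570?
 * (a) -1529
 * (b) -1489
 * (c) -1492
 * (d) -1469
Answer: b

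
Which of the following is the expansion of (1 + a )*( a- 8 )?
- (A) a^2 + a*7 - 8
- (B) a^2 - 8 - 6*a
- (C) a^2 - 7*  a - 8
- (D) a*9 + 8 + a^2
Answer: C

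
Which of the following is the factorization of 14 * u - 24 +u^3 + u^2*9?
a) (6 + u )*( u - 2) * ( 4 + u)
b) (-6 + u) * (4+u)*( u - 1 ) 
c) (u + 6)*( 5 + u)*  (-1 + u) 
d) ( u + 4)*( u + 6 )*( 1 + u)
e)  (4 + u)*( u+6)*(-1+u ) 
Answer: e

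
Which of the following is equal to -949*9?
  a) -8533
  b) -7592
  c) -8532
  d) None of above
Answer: d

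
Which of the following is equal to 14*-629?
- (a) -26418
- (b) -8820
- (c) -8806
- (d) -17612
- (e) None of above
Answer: c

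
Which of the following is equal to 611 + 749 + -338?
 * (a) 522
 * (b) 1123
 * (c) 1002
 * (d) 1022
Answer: d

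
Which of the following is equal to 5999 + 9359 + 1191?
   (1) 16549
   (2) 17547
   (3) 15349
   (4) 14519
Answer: 1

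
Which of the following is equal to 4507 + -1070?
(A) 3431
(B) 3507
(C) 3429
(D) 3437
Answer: D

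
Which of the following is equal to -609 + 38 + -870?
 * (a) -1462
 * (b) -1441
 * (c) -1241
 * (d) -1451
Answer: b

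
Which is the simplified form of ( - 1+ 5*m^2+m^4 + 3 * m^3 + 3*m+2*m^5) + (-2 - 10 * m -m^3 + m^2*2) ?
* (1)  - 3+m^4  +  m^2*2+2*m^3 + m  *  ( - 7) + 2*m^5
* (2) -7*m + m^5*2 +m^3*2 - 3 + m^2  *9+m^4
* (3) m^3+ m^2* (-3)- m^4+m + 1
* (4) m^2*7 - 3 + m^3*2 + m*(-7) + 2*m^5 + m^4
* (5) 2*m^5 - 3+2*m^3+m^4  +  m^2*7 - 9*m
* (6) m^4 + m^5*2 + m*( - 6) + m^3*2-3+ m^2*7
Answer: 4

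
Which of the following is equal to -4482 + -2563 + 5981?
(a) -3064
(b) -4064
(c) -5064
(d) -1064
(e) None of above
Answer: d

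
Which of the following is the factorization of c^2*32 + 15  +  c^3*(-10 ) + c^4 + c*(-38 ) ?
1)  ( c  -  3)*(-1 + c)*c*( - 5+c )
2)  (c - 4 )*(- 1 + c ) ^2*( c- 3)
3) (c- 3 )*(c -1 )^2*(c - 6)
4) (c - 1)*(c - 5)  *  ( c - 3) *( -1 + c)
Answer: 4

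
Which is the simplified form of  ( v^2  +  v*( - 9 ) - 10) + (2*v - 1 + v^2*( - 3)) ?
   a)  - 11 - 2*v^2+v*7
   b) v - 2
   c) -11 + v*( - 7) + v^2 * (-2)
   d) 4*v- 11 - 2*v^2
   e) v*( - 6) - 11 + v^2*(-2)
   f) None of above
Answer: c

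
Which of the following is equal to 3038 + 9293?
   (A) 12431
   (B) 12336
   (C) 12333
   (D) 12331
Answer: D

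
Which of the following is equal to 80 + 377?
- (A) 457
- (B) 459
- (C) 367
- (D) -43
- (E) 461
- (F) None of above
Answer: A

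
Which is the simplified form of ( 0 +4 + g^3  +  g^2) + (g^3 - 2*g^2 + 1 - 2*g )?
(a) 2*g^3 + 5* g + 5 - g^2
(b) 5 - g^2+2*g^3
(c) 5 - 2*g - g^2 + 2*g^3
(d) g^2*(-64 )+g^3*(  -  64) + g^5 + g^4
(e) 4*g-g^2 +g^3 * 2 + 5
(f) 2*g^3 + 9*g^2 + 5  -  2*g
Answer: c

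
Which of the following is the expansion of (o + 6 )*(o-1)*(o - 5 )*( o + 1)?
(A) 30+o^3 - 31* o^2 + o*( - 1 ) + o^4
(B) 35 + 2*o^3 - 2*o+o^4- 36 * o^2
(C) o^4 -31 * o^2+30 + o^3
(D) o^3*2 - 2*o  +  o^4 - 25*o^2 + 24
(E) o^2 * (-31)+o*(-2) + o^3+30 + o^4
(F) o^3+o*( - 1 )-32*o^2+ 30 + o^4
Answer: A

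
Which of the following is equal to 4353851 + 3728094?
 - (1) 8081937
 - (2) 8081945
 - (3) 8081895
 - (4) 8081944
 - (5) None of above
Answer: 2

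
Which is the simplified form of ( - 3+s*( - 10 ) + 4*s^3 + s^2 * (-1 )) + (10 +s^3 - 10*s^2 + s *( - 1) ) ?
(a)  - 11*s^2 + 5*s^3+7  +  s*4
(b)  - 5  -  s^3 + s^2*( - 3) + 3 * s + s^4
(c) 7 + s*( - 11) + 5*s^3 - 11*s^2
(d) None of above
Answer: c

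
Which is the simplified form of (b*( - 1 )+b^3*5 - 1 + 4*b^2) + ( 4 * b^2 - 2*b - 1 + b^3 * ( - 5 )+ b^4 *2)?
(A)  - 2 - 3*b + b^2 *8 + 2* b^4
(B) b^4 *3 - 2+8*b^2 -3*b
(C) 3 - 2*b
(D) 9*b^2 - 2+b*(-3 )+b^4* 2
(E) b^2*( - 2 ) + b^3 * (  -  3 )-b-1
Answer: A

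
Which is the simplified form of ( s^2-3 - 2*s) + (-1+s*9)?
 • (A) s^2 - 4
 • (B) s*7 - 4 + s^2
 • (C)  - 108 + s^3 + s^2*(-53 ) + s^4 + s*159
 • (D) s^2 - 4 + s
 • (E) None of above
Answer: B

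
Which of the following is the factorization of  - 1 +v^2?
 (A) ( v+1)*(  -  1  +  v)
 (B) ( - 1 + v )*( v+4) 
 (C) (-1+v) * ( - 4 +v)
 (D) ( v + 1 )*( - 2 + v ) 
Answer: A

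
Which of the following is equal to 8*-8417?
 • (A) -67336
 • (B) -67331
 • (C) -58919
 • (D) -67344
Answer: A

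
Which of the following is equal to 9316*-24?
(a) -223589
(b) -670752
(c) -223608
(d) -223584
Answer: d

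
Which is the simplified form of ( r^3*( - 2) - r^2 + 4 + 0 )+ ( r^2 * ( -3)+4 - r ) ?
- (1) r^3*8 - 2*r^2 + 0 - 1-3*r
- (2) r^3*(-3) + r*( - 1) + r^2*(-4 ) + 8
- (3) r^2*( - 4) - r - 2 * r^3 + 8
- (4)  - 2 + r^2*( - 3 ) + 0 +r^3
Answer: 3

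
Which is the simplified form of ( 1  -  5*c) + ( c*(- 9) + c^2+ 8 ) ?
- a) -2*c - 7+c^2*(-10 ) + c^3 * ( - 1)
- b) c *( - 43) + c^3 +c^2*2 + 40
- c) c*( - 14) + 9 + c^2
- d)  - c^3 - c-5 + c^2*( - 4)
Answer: c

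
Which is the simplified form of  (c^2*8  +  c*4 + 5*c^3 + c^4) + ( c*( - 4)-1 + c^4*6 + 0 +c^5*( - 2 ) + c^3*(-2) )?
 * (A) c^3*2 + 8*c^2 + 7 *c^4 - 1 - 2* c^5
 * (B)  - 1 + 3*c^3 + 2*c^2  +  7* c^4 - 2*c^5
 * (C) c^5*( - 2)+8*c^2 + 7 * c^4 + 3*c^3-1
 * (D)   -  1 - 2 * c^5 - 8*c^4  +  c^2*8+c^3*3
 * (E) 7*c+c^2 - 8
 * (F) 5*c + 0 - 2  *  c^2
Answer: C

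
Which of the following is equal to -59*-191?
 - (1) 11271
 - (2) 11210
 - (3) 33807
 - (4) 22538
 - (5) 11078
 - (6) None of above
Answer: 6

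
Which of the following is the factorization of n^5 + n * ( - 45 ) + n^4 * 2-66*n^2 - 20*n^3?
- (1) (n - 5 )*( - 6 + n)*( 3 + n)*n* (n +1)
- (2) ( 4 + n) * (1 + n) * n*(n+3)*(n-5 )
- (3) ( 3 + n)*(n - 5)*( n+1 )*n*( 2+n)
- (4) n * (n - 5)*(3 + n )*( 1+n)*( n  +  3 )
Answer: 4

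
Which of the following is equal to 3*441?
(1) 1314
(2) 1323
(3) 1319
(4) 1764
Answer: 2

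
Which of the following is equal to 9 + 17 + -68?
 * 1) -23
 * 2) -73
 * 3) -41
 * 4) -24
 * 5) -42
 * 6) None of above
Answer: 5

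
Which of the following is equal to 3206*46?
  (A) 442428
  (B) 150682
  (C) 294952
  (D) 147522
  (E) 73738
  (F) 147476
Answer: F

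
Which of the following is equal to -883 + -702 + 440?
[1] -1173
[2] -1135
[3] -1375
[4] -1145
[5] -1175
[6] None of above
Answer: 4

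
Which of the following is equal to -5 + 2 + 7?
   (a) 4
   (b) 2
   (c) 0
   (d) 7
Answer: a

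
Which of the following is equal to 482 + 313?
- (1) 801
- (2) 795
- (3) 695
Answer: 2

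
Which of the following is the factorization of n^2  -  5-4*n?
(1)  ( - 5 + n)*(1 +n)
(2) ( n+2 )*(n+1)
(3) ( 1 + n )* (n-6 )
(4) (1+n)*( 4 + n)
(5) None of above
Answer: 1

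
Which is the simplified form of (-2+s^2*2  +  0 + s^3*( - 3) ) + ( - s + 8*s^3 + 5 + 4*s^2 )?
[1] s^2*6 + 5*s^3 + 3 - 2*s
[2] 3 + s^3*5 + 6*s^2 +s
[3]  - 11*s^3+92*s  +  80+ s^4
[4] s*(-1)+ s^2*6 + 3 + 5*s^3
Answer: 4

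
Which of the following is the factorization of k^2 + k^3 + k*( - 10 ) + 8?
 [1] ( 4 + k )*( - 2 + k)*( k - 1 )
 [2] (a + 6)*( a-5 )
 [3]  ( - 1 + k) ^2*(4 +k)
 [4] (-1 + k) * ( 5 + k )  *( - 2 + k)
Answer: 1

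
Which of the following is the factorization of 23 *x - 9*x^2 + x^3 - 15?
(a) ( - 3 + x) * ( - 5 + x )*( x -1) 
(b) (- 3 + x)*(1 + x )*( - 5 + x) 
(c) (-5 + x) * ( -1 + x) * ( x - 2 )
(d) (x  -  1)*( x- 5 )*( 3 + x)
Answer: a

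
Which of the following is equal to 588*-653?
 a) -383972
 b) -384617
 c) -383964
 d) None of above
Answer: c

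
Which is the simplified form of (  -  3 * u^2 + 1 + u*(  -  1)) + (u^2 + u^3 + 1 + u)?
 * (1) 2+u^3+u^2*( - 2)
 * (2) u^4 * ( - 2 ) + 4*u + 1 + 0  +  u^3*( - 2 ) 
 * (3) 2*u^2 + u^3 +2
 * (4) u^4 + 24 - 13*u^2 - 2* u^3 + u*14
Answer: 1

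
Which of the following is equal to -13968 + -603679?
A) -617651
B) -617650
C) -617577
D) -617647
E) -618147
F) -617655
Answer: D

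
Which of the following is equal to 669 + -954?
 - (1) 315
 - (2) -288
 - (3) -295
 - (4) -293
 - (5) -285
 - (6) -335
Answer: 5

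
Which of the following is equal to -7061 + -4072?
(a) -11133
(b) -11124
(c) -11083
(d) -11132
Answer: a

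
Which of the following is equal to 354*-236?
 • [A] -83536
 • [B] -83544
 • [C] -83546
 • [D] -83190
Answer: B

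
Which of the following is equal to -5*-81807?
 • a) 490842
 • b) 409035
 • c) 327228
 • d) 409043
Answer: b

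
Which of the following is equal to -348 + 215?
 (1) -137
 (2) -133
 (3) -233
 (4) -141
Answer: 2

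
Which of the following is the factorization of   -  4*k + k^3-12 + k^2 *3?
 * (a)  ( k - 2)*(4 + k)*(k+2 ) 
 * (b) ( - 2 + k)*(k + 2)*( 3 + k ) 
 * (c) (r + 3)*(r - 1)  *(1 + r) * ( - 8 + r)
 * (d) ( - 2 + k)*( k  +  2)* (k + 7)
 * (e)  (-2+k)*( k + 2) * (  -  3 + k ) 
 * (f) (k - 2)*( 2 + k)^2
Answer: b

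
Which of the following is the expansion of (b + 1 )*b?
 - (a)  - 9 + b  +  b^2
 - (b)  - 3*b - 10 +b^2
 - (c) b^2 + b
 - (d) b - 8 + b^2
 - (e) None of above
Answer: c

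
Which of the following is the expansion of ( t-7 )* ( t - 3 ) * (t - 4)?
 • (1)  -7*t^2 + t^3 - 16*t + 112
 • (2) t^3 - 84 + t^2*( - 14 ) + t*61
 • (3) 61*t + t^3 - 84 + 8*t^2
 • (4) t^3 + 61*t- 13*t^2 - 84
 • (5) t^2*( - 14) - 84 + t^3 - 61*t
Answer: 2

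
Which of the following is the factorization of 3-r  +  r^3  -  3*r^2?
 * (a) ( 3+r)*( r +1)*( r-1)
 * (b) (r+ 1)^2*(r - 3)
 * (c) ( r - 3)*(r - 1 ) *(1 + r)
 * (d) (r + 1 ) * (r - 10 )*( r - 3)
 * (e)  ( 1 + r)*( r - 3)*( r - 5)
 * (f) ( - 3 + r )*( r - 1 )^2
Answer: c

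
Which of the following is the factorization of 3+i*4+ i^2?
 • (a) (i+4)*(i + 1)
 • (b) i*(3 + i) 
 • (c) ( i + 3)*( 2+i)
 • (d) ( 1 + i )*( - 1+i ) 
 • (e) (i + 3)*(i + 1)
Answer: e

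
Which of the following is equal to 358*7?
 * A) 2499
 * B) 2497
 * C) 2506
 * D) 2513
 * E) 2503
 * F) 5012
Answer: C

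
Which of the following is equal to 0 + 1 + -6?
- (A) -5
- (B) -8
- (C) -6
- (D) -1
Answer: A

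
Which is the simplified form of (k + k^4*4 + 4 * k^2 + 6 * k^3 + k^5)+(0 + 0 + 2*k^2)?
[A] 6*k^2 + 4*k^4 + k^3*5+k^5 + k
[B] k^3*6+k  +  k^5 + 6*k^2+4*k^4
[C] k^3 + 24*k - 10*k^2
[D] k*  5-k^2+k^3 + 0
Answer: B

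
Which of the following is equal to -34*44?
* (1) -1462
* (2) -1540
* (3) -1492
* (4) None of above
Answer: 4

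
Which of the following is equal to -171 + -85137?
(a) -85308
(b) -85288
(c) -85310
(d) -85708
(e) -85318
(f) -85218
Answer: a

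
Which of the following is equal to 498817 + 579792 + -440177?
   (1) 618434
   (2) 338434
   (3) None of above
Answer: 3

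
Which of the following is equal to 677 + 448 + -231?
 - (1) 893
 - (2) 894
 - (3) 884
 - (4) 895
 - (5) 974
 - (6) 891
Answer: 2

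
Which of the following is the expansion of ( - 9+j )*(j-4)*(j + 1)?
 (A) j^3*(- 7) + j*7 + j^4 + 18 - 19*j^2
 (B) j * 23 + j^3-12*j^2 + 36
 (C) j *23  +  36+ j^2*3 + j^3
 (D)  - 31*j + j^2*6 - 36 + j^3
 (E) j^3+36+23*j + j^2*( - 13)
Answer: B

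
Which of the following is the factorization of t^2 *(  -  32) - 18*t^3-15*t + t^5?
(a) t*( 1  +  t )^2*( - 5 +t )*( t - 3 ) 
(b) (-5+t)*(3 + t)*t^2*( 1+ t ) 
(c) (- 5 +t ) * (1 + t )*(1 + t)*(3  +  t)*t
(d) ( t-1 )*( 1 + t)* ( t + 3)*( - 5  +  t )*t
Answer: c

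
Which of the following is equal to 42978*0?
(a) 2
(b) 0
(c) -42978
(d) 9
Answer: b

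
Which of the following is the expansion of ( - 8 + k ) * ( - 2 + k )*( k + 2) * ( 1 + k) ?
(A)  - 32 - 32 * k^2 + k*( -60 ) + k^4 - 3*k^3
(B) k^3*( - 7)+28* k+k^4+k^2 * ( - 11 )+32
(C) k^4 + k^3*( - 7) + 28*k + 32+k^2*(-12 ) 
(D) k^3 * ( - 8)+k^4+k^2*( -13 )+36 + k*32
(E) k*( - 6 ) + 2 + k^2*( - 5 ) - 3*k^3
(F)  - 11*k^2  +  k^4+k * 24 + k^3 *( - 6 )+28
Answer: C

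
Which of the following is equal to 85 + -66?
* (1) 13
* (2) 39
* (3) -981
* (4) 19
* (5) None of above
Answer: 4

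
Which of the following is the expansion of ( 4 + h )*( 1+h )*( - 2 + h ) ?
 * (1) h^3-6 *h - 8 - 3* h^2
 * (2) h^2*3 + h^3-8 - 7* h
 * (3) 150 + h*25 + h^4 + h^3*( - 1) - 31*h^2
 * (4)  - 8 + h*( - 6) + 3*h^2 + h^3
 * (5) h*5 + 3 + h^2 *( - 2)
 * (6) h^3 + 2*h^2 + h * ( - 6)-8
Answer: 4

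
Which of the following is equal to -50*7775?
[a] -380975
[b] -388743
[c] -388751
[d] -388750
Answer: d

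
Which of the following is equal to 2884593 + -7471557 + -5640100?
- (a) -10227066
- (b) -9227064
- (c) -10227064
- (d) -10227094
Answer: c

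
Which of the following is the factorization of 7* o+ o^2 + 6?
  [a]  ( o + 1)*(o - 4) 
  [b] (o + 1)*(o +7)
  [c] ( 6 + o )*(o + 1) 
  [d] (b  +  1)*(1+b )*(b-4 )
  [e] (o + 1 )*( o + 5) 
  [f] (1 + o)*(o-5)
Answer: c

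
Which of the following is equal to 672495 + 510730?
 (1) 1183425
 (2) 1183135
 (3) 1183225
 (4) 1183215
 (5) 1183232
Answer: 3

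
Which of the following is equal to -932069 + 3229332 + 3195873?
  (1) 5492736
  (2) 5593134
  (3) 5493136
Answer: 3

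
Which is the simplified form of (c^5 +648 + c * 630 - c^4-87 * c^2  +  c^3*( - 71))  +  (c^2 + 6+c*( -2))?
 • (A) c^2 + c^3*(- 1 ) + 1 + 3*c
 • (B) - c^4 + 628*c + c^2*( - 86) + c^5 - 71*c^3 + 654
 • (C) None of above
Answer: B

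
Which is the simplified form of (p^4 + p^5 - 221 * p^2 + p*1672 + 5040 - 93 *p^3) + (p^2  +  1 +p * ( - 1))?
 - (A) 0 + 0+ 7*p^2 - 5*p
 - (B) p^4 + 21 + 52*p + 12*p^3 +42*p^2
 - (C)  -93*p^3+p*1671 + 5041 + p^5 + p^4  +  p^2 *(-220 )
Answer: C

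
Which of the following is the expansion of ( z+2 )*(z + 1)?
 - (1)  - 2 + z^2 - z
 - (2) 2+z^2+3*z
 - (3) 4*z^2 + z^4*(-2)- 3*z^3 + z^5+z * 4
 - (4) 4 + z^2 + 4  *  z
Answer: 2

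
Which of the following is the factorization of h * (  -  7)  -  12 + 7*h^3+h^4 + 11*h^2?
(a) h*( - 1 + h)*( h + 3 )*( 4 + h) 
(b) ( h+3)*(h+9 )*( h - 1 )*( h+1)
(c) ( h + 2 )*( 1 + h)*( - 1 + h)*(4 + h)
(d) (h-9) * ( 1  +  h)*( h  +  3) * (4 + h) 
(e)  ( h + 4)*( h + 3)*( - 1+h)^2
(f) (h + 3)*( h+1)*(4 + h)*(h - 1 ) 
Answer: f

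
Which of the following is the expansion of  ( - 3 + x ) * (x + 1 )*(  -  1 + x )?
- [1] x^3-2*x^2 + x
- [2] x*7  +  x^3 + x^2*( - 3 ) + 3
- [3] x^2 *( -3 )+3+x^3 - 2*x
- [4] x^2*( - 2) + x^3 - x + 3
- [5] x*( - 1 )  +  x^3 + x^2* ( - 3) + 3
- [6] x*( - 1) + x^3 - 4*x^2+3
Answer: 5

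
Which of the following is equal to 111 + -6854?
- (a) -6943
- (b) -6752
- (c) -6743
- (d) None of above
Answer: c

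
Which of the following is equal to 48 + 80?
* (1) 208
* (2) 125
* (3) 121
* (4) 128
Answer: 4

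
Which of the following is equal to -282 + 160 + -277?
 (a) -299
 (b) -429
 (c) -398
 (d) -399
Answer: d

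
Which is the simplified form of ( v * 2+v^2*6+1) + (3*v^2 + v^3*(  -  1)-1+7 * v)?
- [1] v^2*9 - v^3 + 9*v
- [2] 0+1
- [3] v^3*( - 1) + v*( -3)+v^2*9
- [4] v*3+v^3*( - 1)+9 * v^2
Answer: 1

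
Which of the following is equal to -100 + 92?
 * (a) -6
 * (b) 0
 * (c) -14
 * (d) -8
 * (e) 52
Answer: d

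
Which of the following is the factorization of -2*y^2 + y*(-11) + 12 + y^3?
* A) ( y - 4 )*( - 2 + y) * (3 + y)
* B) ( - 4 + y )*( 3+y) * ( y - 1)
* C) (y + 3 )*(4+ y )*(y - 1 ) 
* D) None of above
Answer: B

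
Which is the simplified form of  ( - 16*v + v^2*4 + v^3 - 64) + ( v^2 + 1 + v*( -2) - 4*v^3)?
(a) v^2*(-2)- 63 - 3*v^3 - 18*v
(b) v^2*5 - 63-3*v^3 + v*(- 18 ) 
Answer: b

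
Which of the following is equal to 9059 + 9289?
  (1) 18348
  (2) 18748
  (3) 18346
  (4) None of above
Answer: 1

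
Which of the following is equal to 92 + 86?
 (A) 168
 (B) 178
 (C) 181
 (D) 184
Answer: B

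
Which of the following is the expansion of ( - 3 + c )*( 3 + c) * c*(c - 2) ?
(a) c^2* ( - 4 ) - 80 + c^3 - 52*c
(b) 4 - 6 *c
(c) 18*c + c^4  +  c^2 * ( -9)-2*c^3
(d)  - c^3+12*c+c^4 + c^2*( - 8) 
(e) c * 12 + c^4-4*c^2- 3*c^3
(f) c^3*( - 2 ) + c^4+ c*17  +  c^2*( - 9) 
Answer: c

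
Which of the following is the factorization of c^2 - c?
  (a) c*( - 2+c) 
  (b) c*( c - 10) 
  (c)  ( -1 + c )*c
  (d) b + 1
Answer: c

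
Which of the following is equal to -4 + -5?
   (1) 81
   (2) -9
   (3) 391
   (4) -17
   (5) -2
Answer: 2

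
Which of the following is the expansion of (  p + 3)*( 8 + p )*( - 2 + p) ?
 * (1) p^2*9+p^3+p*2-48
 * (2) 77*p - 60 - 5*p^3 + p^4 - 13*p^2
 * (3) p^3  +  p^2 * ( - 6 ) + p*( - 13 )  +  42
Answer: 1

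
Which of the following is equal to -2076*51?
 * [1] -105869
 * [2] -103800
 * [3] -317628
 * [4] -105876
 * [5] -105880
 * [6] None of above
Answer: 4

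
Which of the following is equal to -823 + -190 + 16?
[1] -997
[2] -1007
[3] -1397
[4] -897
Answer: 1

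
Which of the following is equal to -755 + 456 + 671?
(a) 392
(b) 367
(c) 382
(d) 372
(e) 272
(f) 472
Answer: d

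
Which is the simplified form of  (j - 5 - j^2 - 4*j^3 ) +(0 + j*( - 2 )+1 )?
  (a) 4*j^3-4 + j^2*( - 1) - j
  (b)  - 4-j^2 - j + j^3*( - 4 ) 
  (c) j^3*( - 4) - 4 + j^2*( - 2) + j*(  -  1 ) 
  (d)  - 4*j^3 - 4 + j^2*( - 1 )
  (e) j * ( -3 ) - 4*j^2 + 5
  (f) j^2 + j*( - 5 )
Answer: b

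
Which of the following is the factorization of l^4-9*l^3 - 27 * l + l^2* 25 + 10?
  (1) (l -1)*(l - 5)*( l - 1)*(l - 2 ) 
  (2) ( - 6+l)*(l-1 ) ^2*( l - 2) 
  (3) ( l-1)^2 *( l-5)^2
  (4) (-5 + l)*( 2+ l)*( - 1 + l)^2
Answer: 1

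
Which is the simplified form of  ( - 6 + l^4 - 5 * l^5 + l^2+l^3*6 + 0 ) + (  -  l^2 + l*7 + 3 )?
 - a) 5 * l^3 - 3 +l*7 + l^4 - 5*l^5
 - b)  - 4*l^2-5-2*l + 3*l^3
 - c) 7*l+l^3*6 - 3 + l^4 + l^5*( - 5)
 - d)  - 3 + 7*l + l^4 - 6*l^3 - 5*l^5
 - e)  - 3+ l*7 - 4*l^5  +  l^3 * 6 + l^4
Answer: c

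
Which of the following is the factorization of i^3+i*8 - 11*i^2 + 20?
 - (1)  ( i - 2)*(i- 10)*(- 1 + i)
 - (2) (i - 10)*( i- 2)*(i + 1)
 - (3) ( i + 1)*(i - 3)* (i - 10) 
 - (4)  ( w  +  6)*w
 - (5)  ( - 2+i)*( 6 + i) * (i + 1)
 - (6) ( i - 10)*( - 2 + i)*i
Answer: 2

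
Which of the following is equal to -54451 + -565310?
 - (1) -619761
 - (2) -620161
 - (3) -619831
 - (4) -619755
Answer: 1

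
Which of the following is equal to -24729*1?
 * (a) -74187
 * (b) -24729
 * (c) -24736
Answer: b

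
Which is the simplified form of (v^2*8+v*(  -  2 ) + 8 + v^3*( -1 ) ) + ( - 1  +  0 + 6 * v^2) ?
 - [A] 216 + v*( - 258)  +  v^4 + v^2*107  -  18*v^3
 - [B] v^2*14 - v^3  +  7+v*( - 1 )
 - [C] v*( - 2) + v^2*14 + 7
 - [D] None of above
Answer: D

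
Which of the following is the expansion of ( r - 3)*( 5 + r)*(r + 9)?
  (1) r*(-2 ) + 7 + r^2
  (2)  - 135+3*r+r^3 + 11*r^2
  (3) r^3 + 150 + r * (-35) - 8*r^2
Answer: 2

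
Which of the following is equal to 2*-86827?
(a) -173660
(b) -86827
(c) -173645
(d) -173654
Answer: d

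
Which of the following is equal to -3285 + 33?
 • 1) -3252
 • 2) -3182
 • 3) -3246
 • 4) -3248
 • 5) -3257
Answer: 1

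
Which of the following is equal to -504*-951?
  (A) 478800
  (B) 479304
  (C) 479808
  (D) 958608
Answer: B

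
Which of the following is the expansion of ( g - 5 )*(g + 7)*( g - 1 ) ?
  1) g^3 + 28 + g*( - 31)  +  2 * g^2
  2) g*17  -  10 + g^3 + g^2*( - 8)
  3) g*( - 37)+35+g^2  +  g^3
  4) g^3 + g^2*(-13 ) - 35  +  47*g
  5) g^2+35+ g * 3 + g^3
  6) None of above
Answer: 3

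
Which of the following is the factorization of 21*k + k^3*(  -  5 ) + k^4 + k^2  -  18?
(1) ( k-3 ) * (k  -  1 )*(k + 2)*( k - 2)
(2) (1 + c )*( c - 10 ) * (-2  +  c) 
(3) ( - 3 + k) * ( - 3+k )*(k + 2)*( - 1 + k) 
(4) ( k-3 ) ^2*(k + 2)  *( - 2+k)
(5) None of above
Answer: 3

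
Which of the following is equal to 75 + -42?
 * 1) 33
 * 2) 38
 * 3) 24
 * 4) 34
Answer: 1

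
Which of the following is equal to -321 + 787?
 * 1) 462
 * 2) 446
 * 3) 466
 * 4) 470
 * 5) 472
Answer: 3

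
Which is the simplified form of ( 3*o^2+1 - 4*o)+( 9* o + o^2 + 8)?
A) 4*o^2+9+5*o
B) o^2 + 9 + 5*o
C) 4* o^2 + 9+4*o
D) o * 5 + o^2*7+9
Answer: A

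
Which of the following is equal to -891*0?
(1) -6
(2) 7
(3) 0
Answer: 3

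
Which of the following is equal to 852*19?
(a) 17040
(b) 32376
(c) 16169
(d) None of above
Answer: d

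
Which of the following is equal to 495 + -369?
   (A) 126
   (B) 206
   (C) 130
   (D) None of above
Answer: A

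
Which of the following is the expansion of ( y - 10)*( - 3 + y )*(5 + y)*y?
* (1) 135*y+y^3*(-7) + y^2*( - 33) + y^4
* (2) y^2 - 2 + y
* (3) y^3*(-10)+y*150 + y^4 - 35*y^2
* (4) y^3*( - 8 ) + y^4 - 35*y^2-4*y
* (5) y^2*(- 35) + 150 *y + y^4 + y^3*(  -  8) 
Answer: 5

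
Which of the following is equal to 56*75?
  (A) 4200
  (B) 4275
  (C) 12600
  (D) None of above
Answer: A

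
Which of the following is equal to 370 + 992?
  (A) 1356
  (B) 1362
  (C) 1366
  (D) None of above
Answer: B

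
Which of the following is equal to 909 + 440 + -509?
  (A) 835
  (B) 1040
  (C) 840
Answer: C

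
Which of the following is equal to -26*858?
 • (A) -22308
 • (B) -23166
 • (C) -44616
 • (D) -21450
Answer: A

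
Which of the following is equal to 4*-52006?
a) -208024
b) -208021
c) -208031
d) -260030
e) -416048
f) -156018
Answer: a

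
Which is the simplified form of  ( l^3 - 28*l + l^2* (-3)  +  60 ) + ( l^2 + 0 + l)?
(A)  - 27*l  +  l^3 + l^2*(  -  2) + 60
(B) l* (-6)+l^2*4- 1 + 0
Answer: A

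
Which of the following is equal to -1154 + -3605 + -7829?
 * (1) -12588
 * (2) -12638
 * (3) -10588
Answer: 1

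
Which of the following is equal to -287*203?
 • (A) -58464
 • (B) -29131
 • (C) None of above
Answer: C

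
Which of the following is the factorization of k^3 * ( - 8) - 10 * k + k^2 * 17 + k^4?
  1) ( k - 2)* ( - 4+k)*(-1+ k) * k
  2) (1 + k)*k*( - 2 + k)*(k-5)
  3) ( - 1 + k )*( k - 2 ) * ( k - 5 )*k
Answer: 3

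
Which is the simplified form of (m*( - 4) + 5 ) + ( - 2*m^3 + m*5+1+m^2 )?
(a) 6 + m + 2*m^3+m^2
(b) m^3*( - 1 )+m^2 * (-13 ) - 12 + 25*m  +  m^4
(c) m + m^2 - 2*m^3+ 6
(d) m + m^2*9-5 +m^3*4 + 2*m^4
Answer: c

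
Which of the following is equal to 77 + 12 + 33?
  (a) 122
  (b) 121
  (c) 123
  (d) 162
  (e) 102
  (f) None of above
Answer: a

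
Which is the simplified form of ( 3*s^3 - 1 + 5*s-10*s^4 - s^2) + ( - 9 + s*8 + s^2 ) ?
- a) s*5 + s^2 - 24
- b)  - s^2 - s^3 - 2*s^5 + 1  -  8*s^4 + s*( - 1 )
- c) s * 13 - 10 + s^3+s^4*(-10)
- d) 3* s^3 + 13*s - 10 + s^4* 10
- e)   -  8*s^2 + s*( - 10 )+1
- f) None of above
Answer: f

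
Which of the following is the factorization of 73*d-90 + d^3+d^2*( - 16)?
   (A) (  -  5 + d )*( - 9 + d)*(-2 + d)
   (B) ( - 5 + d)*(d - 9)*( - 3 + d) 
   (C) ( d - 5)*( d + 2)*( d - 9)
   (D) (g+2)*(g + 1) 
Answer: A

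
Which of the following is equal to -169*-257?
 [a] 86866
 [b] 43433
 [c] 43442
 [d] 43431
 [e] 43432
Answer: b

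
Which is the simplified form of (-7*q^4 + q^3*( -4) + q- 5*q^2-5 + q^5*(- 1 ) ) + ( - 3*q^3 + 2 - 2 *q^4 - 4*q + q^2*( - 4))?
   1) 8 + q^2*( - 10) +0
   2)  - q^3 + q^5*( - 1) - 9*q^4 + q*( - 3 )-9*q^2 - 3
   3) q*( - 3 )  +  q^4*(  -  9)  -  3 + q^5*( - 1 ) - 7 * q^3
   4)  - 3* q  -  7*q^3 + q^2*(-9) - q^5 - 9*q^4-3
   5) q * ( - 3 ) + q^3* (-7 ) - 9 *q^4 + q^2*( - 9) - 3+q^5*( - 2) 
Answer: 4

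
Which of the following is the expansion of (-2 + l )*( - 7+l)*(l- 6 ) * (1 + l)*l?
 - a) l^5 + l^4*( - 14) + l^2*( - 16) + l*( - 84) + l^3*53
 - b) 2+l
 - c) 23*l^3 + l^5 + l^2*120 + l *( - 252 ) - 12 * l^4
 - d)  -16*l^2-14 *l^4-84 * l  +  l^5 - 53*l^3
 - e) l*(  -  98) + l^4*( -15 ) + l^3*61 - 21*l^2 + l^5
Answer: a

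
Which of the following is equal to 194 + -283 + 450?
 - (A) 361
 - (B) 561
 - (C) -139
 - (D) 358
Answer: A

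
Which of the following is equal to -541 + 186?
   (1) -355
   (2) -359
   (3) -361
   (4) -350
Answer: 1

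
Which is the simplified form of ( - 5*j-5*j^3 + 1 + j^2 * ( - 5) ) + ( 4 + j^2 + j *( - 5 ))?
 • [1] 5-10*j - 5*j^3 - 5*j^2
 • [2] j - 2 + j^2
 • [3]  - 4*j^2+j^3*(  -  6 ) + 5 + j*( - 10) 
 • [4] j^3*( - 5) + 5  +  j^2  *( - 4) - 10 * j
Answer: 4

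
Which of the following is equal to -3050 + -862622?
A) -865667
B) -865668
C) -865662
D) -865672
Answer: D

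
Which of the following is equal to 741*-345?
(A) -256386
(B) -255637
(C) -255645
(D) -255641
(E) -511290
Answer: C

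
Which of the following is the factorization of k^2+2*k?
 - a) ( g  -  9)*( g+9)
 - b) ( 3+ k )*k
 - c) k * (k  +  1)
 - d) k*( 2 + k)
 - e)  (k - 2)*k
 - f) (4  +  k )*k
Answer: d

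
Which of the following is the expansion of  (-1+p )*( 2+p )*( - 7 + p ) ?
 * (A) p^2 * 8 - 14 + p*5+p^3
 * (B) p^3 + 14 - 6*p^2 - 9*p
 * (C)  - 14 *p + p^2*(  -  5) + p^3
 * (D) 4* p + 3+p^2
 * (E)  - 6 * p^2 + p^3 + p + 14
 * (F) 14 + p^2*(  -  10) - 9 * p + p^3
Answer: B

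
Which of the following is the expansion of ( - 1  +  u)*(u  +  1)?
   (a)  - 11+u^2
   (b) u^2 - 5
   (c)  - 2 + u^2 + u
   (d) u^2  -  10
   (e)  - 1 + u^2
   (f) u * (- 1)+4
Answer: e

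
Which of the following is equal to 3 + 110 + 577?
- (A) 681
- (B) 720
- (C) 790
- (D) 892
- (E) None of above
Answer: E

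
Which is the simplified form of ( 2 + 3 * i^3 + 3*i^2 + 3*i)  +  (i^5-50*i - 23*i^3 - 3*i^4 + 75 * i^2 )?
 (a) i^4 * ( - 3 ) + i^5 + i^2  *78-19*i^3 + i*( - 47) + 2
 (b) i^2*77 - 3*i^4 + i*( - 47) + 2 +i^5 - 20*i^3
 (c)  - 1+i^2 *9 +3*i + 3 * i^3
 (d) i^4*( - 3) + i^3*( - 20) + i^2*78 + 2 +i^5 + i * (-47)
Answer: d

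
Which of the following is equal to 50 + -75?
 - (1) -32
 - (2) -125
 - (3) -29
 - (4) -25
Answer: 4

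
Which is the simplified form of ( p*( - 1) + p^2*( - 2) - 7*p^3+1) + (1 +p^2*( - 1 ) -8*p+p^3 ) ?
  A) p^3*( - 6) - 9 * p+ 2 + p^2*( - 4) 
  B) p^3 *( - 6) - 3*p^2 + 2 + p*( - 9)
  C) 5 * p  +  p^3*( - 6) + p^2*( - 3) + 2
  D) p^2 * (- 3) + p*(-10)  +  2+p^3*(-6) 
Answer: B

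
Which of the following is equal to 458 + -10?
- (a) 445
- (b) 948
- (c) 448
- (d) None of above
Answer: c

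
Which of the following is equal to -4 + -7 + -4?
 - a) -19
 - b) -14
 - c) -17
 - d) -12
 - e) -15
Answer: e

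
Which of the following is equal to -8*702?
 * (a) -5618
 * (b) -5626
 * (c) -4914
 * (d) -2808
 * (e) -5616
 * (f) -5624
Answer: e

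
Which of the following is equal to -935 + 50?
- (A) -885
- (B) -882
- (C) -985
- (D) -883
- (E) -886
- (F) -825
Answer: A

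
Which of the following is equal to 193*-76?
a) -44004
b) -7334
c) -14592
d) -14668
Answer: d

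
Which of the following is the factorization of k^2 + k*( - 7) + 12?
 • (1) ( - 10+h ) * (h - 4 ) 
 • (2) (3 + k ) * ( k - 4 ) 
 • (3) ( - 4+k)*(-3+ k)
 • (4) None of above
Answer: 3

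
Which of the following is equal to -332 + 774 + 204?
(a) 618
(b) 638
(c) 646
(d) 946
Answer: c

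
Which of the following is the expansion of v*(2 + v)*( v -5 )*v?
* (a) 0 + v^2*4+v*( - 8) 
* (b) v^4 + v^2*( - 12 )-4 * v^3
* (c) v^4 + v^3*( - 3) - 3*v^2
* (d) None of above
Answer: d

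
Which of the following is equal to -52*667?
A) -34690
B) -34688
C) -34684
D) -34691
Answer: C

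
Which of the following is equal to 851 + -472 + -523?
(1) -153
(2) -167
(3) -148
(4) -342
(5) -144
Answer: 5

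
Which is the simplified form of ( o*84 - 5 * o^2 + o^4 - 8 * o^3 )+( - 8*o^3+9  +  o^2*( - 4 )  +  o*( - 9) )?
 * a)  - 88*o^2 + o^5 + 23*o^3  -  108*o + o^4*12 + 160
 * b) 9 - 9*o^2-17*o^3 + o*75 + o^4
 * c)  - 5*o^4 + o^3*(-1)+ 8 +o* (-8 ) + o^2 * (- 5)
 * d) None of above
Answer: d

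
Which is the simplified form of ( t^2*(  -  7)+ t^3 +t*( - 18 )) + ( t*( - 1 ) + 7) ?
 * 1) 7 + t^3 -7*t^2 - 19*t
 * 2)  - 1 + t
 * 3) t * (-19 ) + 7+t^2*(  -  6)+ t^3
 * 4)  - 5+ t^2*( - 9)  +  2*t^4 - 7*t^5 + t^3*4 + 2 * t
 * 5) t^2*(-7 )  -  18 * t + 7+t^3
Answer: 1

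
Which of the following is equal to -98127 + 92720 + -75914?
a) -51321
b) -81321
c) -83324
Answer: b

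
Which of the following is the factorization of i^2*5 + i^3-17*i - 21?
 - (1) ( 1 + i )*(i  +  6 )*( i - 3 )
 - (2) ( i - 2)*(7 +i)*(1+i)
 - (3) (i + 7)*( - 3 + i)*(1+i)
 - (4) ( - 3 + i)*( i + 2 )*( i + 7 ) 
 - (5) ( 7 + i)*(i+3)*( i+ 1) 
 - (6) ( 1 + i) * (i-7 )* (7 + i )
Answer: 3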